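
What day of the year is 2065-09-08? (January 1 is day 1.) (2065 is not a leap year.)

Days in months before September: 31 + 28 + 31 + 30 + 31 + 30 + 31 + 31 = 243.
Plus 8 days into September → day 251.

251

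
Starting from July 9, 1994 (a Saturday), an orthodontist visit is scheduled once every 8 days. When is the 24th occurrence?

The 24th occurrence is 23 intervals after the first: 23 × 8 = 184 days after July 9, 1994.
July has 31 days — 22 days to the end of July leaves 162.
August has 31 days (131 left).
September has 30 days (101 left).
October has 31 days (70 left).
November has 30 days (40 left).
December has 31 days (9 left).
9 days into January → January 9, 1995.

January 9, 1995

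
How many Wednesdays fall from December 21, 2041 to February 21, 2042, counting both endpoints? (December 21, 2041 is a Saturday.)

9

December 21, 2041 is a Saturday; the first Wednesday on or after it is December 25, 2041 (4 days later).
From December 25, 2041 to February 21, 2042: 6 + 31 + 21 = 58 days (rest of December, January, February).
58 ÷ 7 = 8 full weeks with remainder 2, so 8 more Wednesdays after the first → 9.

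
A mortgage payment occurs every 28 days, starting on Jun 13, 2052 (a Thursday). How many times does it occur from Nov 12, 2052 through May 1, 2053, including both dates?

Occurrences land 28·i days after Jun 13, 2052 for i = 0, 1, 2, …
Nov 12, 2052 is 152 days after the start; 152 ÷ 28 = 5 remainder 12; since the remainder is 12, round up to i = 6. First occurrence in the window: #7 on Nov 28, 2052 (6×28 = 168 days in).
May 1, 2053 is 322 days after the start; 322 ÷ 28 = 11 remainder 14. Last occurrence in the window: #12 on Apr 17, 2053.
Occurrences #7 through #12: 6 in total.

6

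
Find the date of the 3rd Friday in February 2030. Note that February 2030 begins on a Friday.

February 2030 begins on a Friday, so the first Friday is February 1.
The 3rd Friday is 2 weeks later: 1 + 14 = 15.

2030-02-15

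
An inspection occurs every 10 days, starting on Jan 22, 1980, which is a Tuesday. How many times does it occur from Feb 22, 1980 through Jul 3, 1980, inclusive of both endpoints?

13

Occurrences land 10·i days after Jan 22, 1980 for i = 0, 1, 2, …
Feb 22, 1980 is 31 days after the start; 31 ÷ 10 = 3 remainder 1; since the remainder is 1, round up to i = 4. First occurrence in the window: #5 on Mar 2, 1980 (4×10 = 40 days in).
Jul 3, 1980 is 163 days after the start; 163 ÷ 10 = 16 remainder 3. Last occurrence in the window: #17 on Jun 30, 1980.
Occurrences #5 through #17: 13 in total.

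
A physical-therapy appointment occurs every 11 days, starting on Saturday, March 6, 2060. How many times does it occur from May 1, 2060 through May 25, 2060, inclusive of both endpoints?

2

Occurrences land 11·i days after March 6, 2060 for i = 0, 1, 2, …
May 1, 2060 is 56 days after the start; 56 ÷ 11 = 5 remainder 1; since the remainder is 1, round up to i = 6. First occurrence in the window: #7 on May 11, 2060 (6×11 = 66 days in).
May 25, 2060 is 80 days after the start; 80 ÷ 11 = 7 remainder 3. Last occurrence in the window: #8 on May 22, 2060.
Occurrences #7 through #8: 2 in total.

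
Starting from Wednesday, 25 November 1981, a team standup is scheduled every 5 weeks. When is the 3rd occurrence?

3 February 1982

The 3rd occurrence is 2 intervals after the first: 2 × 35 = 70 days after 25 November 1981.
November has 30 days — 5 days to the end of November leaves 65.
December has 31 days (34 left).
January has 31 days (3 left).
3 days into February → 3 February 1982.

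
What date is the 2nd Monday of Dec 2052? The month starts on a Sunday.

Dec 9, 2052

Dec 2052 begins on a Sunday, so the first Monday is Dec 2 (1 day later).
The 2nd Monday is 1 weeks later: 2 + 7 = 9.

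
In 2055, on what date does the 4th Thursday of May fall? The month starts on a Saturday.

May 2055 begins on a Saturday, so the first Thursday is May 6 (5 days later).
The 4th Thursday is 3 weeks later: 6 + 21 = 27.

2055-05-27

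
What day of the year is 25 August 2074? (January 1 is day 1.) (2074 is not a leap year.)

Days in months before August: 31 + 28 + 31 + 30 + 31 + 30 + 31 = 212.
Plus 25 days into August → day 237.

237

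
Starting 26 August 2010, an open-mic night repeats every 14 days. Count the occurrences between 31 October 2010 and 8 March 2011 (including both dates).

Occurrences land 14·i days after 26 August 2010 for i = 0, 1, 2, …
31 October 2010 is 66 days after the start; 66 ÷ 14 = 4 remainder 10; since the remainder is 10, round up to i = 5. First occurrence in the window: #6 on 4 November 2010 (5×14 = 70 days in).
8 March 2011 is 194 days after the start; 194 ÷ 14 = 13 remainder 12. Last occurrence in the window: #14 on 24 February 2011.
Occurrences #6 through #14: 9 in total.

9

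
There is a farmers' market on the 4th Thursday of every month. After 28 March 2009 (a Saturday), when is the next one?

23 April 2009

March 2009 starts on a Sunday; its first Thursday is the 5th, so the 4th Thursday is the 26th — 26 March 2009.
That is not after 28 March 2009, so look at April 2009.
April 2009 starts on a Wednesday; its first Thursday is the 2nd, so the 4th Thursday is the 23rd — 23 April 2009.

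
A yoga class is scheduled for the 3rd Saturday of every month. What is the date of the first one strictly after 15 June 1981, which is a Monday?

20 June 1981

June 1981 starts on a Monday; its first Saturday is the 6th, so the 3rd Saturday is the 20th — 20 June 1981.
20 June 1981 is after 15 June 1981, so that is the next one.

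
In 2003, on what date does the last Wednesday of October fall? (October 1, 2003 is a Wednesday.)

October 2003 begins on a Wednesday, so the first Wednesday is October 1.
October 2003 has 31 days. Adding weeks: 1, 8, 15, 22, 29 — the last one ≤ 31 is the 29th.

October 29, 2003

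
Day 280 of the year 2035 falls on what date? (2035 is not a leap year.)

7 October 2035

January has 31 days (280 − 31 = 249 remain).
February has 28 days (249 − 28 = 221 remain).
March has 31 days (221 − 31 = 190 remain).
April has 30 days (190 − 30 = 160 remain).
May has 31 days (160 − 31 = 129 remain).
June has 30 days (129 − 30 = 99 remain).
July has 31 days (99 − 31 = 68 remain).
August has 31 days (68 − 31 = 37 remain).
September has 30 days (37 − 30 = 7 remain).
7 into October → October 7.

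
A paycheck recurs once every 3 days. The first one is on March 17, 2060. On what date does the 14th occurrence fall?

The 14th occurrence is 13 intervals after the first: 13 × 3 = 39 days after March 17, 2060.
March has 31 days — 14 days to the end of March leaves 25.
25 days into April → April 25, 2060.

April 25, 2060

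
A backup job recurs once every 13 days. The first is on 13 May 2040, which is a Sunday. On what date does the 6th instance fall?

17 July 2040

The 6th occurrence is 5 intervals after the first: 5 × 13 = 65 days after 13 May 2040.
May has 31 days — 18 days to the end of May leaves 47.
June has 30 days (17 left).
17 days into July → 17 July 2040.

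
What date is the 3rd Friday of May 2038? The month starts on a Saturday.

May 21, 2038

May 2038 begins on a Saturday, so the first Friday is May 7 (6 days later).
The 3rd Friday is 2 weeks later: 7 + 14 = 21.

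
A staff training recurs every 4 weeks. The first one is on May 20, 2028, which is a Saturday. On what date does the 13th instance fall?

Apr 21, 2029

The 13th occurrence is 12 intervals after the first: 12 × 28 = 336 days after May 20, 2028.
May has 31 days — 11 days to the end of May leaves 325.
Jun has 30 days (295 left).
Jul has 31 days (264 left).
Aug has 31 days (233 left).
Sep has 30 days (203 left).
Oct has 31 days (172 left).
Nov has 30 days (142 left).
Dec has 31 days (111 left).
Jan has 31 days (80 left).
Feb has 28 days (52 left).
Mar has 31 days (21 left).
21 days into Apr → Apr 21, 2029.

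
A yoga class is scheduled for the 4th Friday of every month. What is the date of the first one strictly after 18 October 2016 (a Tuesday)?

October 2016 starts on a Saturday; its first Friday is the 7th, so the 4th Friday is the 28th — 28 October 2016.
28 October 2016 is after 18 October 2016, so that is the next one.

28 October 2016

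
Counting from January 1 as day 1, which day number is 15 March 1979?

Days in months before March: 31 + 28 = 59.
Plus 15 days into March → day 74.

74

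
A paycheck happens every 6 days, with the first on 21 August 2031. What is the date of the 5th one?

The 5th occurrence is 4 intervals after the first: 4 × 6 = 24 days after 21 August 2031.
August has 31 days — 10 days to the end of August leaves 14.
14 days into September → 14 September 2031.

14 September 2031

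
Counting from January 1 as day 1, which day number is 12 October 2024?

Days in months before October: 31 + 29 + 31 + 30 + 31 + 30 + 31 + 31 + 30 = 274.
Plus 12 days into October → day 286.

286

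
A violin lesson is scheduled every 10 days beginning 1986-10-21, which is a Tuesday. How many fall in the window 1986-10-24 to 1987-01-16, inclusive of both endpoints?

Occurrences land 10·i days after 1986-10-21 for i = 0, 1, 2, …
1986-10-24 is 3 days after the start; 3 ÷ 10 = 0 remainder 3; since the remainder is 3, round up to i = 1. First occurrence in the window: #2 on 1986-10-31 (1×10 = 10 days in).
1987-01-16 is 87 days after the start; 87 ÷ 10 = 8 remainder 7. Last occurrence in the window: #9 on 1987-01-09.
Occurrences #2 through #9: 8 in total.

8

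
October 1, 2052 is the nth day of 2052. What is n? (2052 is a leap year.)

Days in months before October: 31 + 29 + 31 + 30 + 31 + 30 + 31 + 31 + 30 = 274.
Plus 1 day into October → day 275.

275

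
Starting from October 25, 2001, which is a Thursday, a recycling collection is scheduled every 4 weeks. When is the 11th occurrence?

The 11th occurrence is 10 intervals after the first: 10 × 28 = 280 days after October 25, 2001.
October has 31 days — 6 days to the end of October leaves 274.
November has 30 days (244 left).
December has 31 days (213 left).
January has 31 days (182 left).
February has 28 days (154 left).
March has 31 days (123 left).
April has 30 days (93 left).
May has 31 days (62 left).
June has 30 days (32 left).
July has 31 days (1 left).
1 day into August → August 1, 2002.

August 1, 2002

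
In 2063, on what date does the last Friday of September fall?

September 2063 begins on a Saturday, so the first Friday is September 7 (6 days later).
September 2063 has 30 days. Adding weeks: 7, 14, 21, 28 — the last one ≤ 30 is the 28th.

2063-09-28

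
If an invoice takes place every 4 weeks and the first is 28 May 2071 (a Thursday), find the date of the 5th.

17 September 2071

The 5th occurrence is 4 intervals after the first: 4 × 28 = 112 days after 28 May 2071.
May has 31 days — 3 days to the end of May leaves 109.
June has 30 days (79 left).
July has 31 days (48 left).
August has 31 days (17 left).
17 days into September → 17 September 2071.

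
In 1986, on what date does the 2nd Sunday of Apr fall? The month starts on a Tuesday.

Apr 13, 1986

Apr 1986 begins on a Tuesday, so the first Sunday is Apr 6 (5 days later).
The 2nd Sunday is 1 weeks later: 6 + 7 = 13.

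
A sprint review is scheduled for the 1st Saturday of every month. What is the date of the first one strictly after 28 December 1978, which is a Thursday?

6 January 1979

December 1978 starts on a Friday, so its 1st Saturday is 2 December 1978 (1 day in).
That is not after 28 December 1978, so look at January 1979.
January 1979 starts on a Monday, so its 1st Saturday is 6 January 1979 (5 days in).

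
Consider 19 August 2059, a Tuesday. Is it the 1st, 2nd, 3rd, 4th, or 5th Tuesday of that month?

Day 19 falls in week ⌈19/7⌉ of the month.
Days 1–7 hold the 1st Tuesday, 8–14 the 2nd, 15–21 the 3rd, 22–28 the 4th, 29–31 the 5th.
19 is in the range for the 3rd.

3rd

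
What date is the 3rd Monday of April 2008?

2008-04-21

April 2008 begins on a Tuesday, so the first Monday is April 7 (6 days later).
The 3rd Monday is 2 weeks later: 7 + 14 = 21.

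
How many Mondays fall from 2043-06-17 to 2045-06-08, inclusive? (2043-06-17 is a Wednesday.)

2043-06-17 is a Wednesday; the first Monday on or after it is 2043-06-22 (5 days later).
From 2043-06-22 to 2045-06-08: 192 + 366 + 159 = 717 days (rest of 2043, 2044, to 2045-06-08 in 2045).
717 ÷ 7 = 102 full weeks with remainder 3, so 102 more Mondays after the first → 103.

103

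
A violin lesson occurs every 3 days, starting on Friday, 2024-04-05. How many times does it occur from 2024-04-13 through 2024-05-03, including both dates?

7

Occurrences land 3·i days after 2024-04-05 for i = 0, 1, 2, …
2024-04-13 is 8 days after the start; 8 ÷ 3 = 2 remainder 2; since the remainder is 2, round up to i = 3. First occurrence in the window: #4 on 2024-04-14 (3×3 = 9 days in).
2024-05-03 is 28 days after the start; 28 ÷ 3 = 9 remainder 1. Last occurrence in the window: #10 on 2024-05-02.
Occurrences #4 through #10: 7 in total.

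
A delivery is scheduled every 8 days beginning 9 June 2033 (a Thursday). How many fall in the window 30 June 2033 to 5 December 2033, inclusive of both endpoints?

Occurrences land 8·i days after 9 June 2033 for i = 0, 1, 2, …
30 June 2033 is 21 days after the start; 21 ÷ 8 = 2 remainder 5; since the remainder is 5, round up to i = 3. First occurrence in the window: #4 on 3 July 2033 (3×8 = 24 days in).
5 December 2033 is 179 days after the start; 179 ÷ 8 = 22 remainder 3. Last occurrence in the window: #23 on 2 December 2033.
Occurrences #4 through #23: 20 in total.

20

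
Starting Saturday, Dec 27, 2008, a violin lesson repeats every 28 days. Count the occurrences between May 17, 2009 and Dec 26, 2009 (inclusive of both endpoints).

8

Occurrences land 28·i days after Dec 27, 2008 for i = 0, 1, 2, …
May 17, 2009 is 141 days after the start; 141 ÷ 28 = 5 remainder 1; since the remainder is 1, round up to i = 6. First occurrence in the window: #7 on Jun 13, 2009 (6×28 = 168 days in).
Dec 26, 2009 is 364 days after the start; 364 ÷ 28 = 13 remainder 0. Last occurrence in the window: #14 on Dec 26, 2009.
Occurrences #7 through #14: 8 in total.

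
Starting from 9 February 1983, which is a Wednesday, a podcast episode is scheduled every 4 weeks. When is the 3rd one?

6 April 1983

The 3rd occurrence is 2 intervals after the first: 2 × 28 = 56 days after 9 February 1983.
February has 28 days — 19 days to the end of February leaves 37.
March has 31 days (6 left).
6 days into April → 6 April 1983.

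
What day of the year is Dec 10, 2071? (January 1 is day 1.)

344

Days in months before Dec: 31 + 28 + 31 + 30 + 31 + 30 + 31 + 31 + 30 + 31 + 30 = 334.
Plus 10 days into Dec → day 344.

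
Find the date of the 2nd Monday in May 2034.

The first Monday of May 2034 is May 1.
The 2nd Monday is 1 weeks later: 1 + 7 = 8.

8 May 2034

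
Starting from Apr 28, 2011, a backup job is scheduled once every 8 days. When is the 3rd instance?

May 14, 2011

The 3rd occurrence is 2 intervals after the first: 2 × 8 = 16 days after Apr 28, 2011.
Apr has 30 days — 2 days to the end of Apr leaves 14.
14 days into May → May 14, 2011.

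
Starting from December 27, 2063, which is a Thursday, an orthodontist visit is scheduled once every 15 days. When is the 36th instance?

The 36th occurrence is 35 intervals after the first: 35 × 15 = 525 days after December 27, 2063.
December has 31 days — 4 days to the end of December leaves 521.
2064 has 366 days (155 left).
January has 31 days (124 left).
February has 28 days (96 left).
March has 31 days (65 left).
April has 30 days (35 left).
May has 31 days (4 left).
4 days into June → June 4, 2065.

June 4, 2065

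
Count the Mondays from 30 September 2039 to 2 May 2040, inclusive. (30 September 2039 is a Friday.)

31

30 September 2039 is a Friday; the first Monday on or after it is 3 October 2039 (3 days later).
From 3 October 2039 to 2 May 2040: 28 + 30 + 31 + 31 + 29 + 31 + 30 + 2 = 212 days (rest of October, November, December, January, February, March, April, May).
212 ÷ 7 = 30 full weeks with remainder 2, so 30 more Mondays after the first → 31.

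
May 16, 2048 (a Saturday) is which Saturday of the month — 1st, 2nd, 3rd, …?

3rd

Day 16 falls in week ⌈16/7⌉ of the month.
Days 1–7 hold the 1st Saturday, 8–14 the 2nd, 15–21 the 3rd, 22–28 the 4th, 29–31 the 5th.
16 is in the range for the 3rd.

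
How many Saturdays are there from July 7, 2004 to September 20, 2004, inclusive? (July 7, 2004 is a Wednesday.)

July 7, 2004 is a Wednesday; the first Saturday on or after it is July 10, 2004 (3 days later).
From July 10, 2004 to September 20, 2004: 21 + 31 + 20 = 72 days (rest of July, August, September).
72 ÷ 7 = 10 full weeks with remainder 2, so 10 more Saturdays after the first → 11.

11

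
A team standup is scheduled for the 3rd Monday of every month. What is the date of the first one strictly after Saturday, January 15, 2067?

January 17, 2067

January 2067 starts on a Saturday; its first Monday is the 3rd, so the 3rd Monday is the 17th — January 17, 2067.
January 17, 2067 is after January 15, 2067, so that is the next one.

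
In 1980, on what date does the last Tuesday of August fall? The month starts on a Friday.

August 26, 1980

August 1980 begins on a Friday, so the first Tuesday is August 5 (4 days later).
August 1980 has 31 days. Adding weeks: 5, 12, 19, 26 — the last one ≤ 31 is the 26th.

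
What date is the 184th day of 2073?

January has 31 days (184 − 31 = 153 remain).
February has 28 days (153 − 28 = 125 remain).
March has 31 days (125 − 31 = 94 remain).
April has 30 days (94 − 30 = 64 remain).
May has 31 days (64 − 31 = 33 remain).
June has 30 days (33 − 30 = 3 remain).
3 into July → July 3.

2073-07-03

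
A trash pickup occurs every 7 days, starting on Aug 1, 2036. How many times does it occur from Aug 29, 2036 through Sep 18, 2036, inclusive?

3

Occurrences land 7·i days after Aug 1, 2036 for i = 0, 1, 2, …
Aug 29, 2036 is 28 days after the start; 28 ÷ 7 = 4 remainder 0. First occurrence in the window: #5 on Aug 29, 2036 (4×7 = 28 days in).
Sep 18, 2036 is 48 days after the start; 48 ÷ 7 = 6 remainder 6. Last occurrence in the window: #7 on Sep 12, 2036.
Occurrences #5 through #7: 3 in total.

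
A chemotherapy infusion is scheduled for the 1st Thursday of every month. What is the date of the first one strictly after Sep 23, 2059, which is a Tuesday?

Sep 2059 starts on a Monday, so its 1st Thursday is Sep 4, 2059 (3 days in).
That is not after Sep 23, 2059, so look at Oct 2059.
Oct 2059 starts on a Wednesday, so its 1st Thursday is Oct 2, 2059 (1 day in).

Oct 2, 2059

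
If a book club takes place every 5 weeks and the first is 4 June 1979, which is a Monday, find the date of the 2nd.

9 July 1979

The 2nd occurrence is 1 interval after the first: 1 × 35 = 35 days after 4 June 1979.
June has 30 days — 26 days to the end of June leaves 9.
9 days into July → 9 July 1979.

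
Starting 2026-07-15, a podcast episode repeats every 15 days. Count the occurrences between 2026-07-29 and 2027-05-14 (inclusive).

20

Occurrences land 15·i days after 2026-07-15 for i = 0, 1, 2, …
2026-07-29 is 14 days after the start; 14 ÷ 15 = 0 remainder 14; since the remainder is 14, round up to i = 1. First occurrence in the window: #2 on 2026-07-30 (1×15 = 15 days in).
2027-05-14 is 303 days after the start; 303 ÷ 15 = 20 remainder 3. Last occurrence in the window: #21 on 2027-05-11.
Occurrences #2 through #21: 20 in total.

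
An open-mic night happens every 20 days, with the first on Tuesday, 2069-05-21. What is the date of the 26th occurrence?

The 26th occurrence is 25 intervals after the first: 25 × 20 = 500 days after 2069-05-21.
May has 31 days — 10 days to the end of May leaves 490.
From end of May to end of 2069 is 214 days (276 left).
January has 31 days (245 left).
February has 28 days (217 left).
March has 31 days (186 left).
April has 30 days (156 left).
May has 31 days (125 left).
June has 30 days (95 left).
July has 31 days (64 left).
August has 31 days (33 left).
September has 30 days (3 left).
3 days into October → 2070-10-03.

2070-10-03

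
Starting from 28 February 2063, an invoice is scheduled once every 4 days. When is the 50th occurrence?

12 September 2063

The 50th occurrence is 49 intervals after the first: 49 × 4 = 196 days after 28 February 2063.
February has 28 days — 0 days to the end of February leaves 196.
March has 31 days (165 left).
April has 30 days (135 left).
May has 31 days (104 left).
June has 30 days (74 left).
July has 31 days (43 left).
August has 31 days (12 left).
12 days into September → 12 September 2063.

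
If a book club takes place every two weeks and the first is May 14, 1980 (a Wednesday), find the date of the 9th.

September 3, 1980

The 9th occurrence is 8 intervals after the first: 8 × 14 = 112 days after May 14, 1980.
May has 31 days — 17 days to the end of May leaves 95.
June has 30 days (65 left).
July has 31 days (34 left).
August has 31 days (3 left).
3 days into September → September 3, 1980.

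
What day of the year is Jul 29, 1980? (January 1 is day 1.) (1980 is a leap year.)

Days in months before Jul: 31 + 29 + 31 + 30 + 31 + 30 = 182.
Plus 29 days into Jul → day 211.

211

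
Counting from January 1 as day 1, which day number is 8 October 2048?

282

Days in months before October: 31 + 29 + 31 + 30 + 31 + 30 + 31 + 31 + 30 = 274.
Plus 8 days into October → day 282.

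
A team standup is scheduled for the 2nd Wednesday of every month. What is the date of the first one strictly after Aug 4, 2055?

Aug 2055 starts on a Sunday; its first Wednesday is the 4th, so the 2nd Wednesday is the 11th — Aug 11, 2055.
Aug 11, 2055 is after Aug 4, 2055, so that is the next one.

Aug 11, 2055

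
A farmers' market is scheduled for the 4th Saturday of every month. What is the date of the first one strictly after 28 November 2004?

25 December 2004

November 2004 starts on a Monday; its first Saturday is the 6th, so the 4th Saturday is the 27th — 27 November 2004.
That is not after 28 November 2004, so look at December 2004.
December 2004 starts on a Wednesday; its first Saturday is the 4th, so the 4th Saturday is the 25th — 25 December 2004.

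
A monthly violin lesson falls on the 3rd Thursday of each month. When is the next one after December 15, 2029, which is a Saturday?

December 20, 2029

December 2029 starts on a Saturday; its first Thursday is the 6th, so the 3rd Thursday is the 20th — December 20, 2029.
December 20, 2029 is after December 15, 2029, so that is the next one.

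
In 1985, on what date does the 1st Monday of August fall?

1985-08-05

The first Monday of August 1985 is August 5.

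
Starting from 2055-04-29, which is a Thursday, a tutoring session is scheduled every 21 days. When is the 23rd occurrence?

2056-08-03

The 23rd occurrence is 22 intervals after the first: 22 × 21 = 462 days after 2055-04-29.
April has 30 days — 1 day to the end of April leaves 461.
From end of April to end of 2055 is 245 days (216 left).
January has 31 days (185 left).
February has 29 days (156 left).
March has 31 days (125 left).
April has 30 days (95 left).
May has 31 days (64 left).
June has 30 days (34 left).
July has 31 days (3 left).
3 days into August → 2056-08-03.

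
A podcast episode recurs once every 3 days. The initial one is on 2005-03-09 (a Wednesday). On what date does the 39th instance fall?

2005-07-01

The 39th occurrence is 38 intervals after the first: 38 × 3 = 114 days after 2005-03-09.
March has 31 days — 22 days to the end of March leaves 92.
April has 30 days (62 left).
May has 31 days (31 left).
June has 30 days (1 left).
1 day into July → 2005-07-01.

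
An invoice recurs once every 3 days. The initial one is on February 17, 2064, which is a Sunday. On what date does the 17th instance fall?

The 17th occurrence is 16 intervals after the first: 16 × 3 = 48 days after February 17, 2064.
February has 29 days — 12 days to the end of February leaves 36.
March has 31 days (5 left).
5 days into April → April 5, 2064.

April 5, 2064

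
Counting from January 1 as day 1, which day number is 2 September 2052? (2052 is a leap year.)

Days in months before September: 31 + 29 + 31 + 30 + 31 + 30 + 31 + 31 = 244.
Plus 2 days into September → day 246.

246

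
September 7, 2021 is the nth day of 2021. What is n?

250

Days in months before September: 31 + 28 + 31 + 30 + 31 + 30 + 31 + 31 = 243.
Plus 7 days into September → day 250.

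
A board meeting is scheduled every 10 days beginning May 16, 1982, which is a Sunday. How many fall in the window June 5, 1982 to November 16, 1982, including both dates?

17

Occurrences land 10·i days after May 16, 1982 for i = 0, 1, 2, …
June 5, 1982 is 20 days after the start; 20 ÷ 10 = 2 remainder 0. First occurrence in the window: #3 on June 5, 1982 (2×10 = 20 days in).
November 16, 1982 is 184 days after the start; 184 ÷ 10 = 18 remainder 4. Last occurrence in the window: #19 on November 12, 1982.
Occurrences #3 through #19: 17 in total.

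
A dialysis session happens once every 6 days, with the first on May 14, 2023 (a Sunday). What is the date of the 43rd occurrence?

The 43rd occurrence is 42 intervals after the first: 42 × 6 = 252 days after May 14, 2023.
May has 31 days — 17 days to the end of May leaves 235.
Jun has 30 days (205 left).
Jul has 31 days (174 left).
Aug has 31 days (143 left).
Sep has 30 days (113 left).
Oct has 31 days (82 left).
Nov has 30 days (52 left).
Dec has 31 days (21 left).
21 days into Jan → Jan 21, 2024.

Jan 21, 2024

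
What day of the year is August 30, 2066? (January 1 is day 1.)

242

Days in months before August: 31 + 28 + 31 + 30 + 31 + 30 + 31 = 212.
Plus 30 days into August → day 242.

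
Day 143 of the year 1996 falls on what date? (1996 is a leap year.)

Jan has 31 days (143 − 31 = 112 remain).
Feb has 29 days (112 − 29 = 83 remain).
Mar has 31 days (83 − 31 = 52 remain).
Apr has 30 days (52 − 30 = 22 remain).
22 into May → May 22.

May 22, 1996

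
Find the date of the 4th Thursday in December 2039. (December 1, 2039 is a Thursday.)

22 December 2039

December 2039 begins on a Thursday, so the first Thursday is December 1.
The 4th Thursday is 3 weeks later: 1 + 21 = 22.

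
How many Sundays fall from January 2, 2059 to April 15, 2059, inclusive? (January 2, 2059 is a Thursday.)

15

January 2, 2059 is a Thursday; the first Sunday on or after it is January 5, 2059 (3 days later).
From January 5, 2059 to April 15, 2059: 26 + 28 + 31 + 15 = 100 days (rest of January, February, March, April).
100 ÷ 7 = 14 full weeks with remainder 2, so 14 more Sundays after the first → 15.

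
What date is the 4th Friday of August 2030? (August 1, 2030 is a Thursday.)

August 2030 begins on a Thursday, so the first Friday is August 2 (1 day later).
The 4th Friday is 3 weeks later: 2 + 21 = 23.

August 23, 2030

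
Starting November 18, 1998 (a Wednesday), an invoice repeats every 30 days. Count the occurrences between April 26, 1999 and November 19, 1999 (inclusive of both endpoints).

Occurrences land 30·i days after November 18, 1998 for i = 0, 1, 2, …
April 26, 1999 is 159 days after the start; 159 ÷ 30 = 5 remainder 9; since the remainder is 9, round up to i = 6. First occurrence in the window: #7 on May 17, 1999 (6×30 = 180 days in).
November 19, 1999 is 366 days after the start; 366 ÷ 30 = 12 remainder 6. Last occurrence in the window: #13 on November 13, 1999.
Occurrences #7 through #13: 7 in total.

7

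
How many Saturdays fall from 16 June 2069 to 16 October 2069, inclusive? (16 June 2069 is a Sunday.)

16 June 2069 is a Sunday; the first Saturday on or after it is 22 June 2069 (6 days later).
From 22 June 2069 to 16 October 2069: 8 + 31 + 31 + 30 + 16 = 116 days (rest of June, July, August, September, October).
116 ÷ 7 = 16 full weeks with remainder 4, so 16 more Saturdays after the first → 17.

17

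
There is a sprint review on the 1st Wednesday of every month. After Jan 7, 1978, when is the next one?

Feb 1, 1978

Jan 1978 starts on a Sunday, so its 1st Wednesday is Jan 4, 1978 (3 days in).
That is not after Jan 7, 1978, so look at Feb 1978.
Feb 1978 starts on a Wednesday, so its 1st Wednesday is Feb 1, 1978.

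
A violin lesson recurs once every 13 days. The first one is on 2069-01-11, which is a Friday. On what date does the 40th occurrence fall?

The 40th occurrence is 39 intervals after the first: 39 × 13 = 507 days after 2069-01-11.
January has 31 days — 20 days to the end of January leaves 487.
From end of January to end of 2069 is 334 days (153 left).
January has 31 days (122 left).
February has 28 days (94 left).
March has 31 days (63 left).
April has 30 days (33 left).
May has 31 days (2 left).
2 days into June → 2070-06-02.

2070-06-02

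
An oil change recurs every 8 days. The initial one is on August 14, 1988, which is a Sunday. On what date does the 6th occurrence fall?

September 23, 1988

The 6th occurrence is 5 intervals after the first: 5 × 8 = 40 days after August 14, 1988.
August has 31 days — 17 days to the end of August leaves 23.
23 days into September → September 23, 1988.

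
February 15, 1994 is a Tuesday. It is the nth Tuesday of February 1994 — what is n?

Day 15 falls in week ⌈15/7⌉ of the month.
Days 1–7 hold the 1st Tuesday, 8–14 the 2nd, 15–21 the 3rd, 22–28 the 4th, 29–31 the 5th.
15 is in the range for the 3rd.

3rd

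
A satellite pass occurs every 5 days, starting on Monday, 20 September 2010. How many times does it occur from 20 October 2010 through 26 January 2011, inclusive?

20

Occurrences land 5·i days after 20 September 2010 for i = 0, 1, 2, …
20 October 2010 is 30 days after the start; 30 ÷ 5 = 6 remainder 0. First occurrence in the window: #7 on 20 October 2010 (6×5 = 30 days in).
26 January 2011 is 128 days after the start; 128 ÷ 5 = 25 remainder 3. Last occurrence in the window: #26 on 23 January 2011.
Occurrences #7 through #26: 20 in total.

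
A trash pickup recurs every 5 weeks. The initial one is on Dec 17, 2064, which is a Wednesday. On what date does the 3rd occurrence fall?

Feb 25, 2065

The 3rd occurrence is 2 intervals after the first: 2 × 35 = 70 days after Dec 17, 2064.
Dec has 31 days — 14 days to the end of Dec leaves 56.
Jan has 31 days (25 left).
25 days into Feb → Feb 25, 2065.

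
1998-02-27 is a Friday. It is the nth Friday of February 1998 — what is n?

4th

Day 27 falls in week ⌈27/7⌉ of the month.
Days 1–7 hold the 1st Friday, 8–14 the 2nd, 15–21 the 3rd, 22–28 the 4th, 29–31 the 5th.
27 is in the range for the 4th.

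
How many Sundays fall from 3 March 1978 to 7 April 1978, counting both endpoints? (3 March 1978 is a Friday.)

5

3 March 1978 is a Friday; the first Sunday on or after it is 5 March 1978 (2 days later).
From 5 March 1978 to 7 April 1978: 26 + 7 = 33 days (rest of March, April).
33 ÷ 7 = 4 full weeks with remainder 5, so 4 more Sundays after the first → 5.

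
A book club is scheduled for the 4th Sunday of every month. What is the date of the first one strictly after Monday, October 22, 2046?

October 2046 starts on a Monday; its first Sunday is the 7th, so the 4th Sunday is the 28th — October 28, 2046.
October 28, 2046 is after October 22, 2046, so that is the next one.

October 28, 2046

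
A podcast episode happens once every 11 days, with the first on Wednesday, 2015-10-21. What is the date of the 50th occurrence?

2017-04-12

The 50th occurrence is 49 intervals after the first: 49 × 11 = 539 days after 2015-10-21.
October has 31 days — 10 days to the end of October leaves 529.
From end of October to end of 2015 is 61 days (468 left).
2016 has 366 days (102 left).
January has 31 days (71 left).
February has 28 days (43 left).
March has 31 days (12 left).
12 days into April → 2017-04-12.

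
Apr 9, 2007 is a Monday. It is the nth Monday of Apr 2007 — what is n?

2nd

Day 9 falls in week ⌈9/7⌉ of the month.
Days 1–7 hold the 1st Monday, 8–14 the 2nd, 15–21 the 3rd, 22–28 the 4th, 29–31 the 5th.
9 is in the range for the 2nd.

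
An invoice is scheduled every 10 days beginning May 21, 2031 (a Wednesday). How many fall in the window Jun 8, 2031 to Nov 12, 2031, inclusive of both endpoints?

16

Occurrences land 10·i days after May 21, 2031 for i = 0, 1, 2, …
Jun 8, 2031 is 18 days after the start; 18 ÷ 10 = 1 remainder 8; since the remainder is 8, round up to i = 2. First occurrence in the window: #3 on Jun 10, 2031 (2×10 = 20 days in).
Nov 12, 2031 is 175 days after the start; 175 ÷ 10 = 17 remainder 5. Last occurrence in the window: #18 on Nov 7, 2031.
Occurrences #3 through #18: 16 in total.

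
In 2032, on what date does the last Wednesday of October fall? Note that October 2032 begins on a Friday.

2032-10-27

October 2032 begins on a Friday, so the first Wednesday is October 6 (5 days later).
October 2032 has 31 days. Adding weeks: 6, 13, 20, 27 — the last one ≤ 31 is the 27th.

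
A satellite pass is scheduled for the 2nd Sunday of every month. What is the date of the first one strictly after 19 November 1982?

November 1982 starts on a Monday; its first Sunday is the 7th, so the 2nd Sunday is the 14th — 14 November 1982.
That is not after 19 November 1982, so look at December 1982.
December 1982 starts on a Wednesday; its first Sunday is the 5th, so the 2nd Sunday is the 12th — 12 December 1982.

12 December 1982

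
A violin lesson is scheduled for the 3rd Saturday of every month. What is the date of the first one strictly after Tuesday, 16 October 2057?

October 2057 starts on a Monday; its first Saturday is the 6th, so the 3rd Saturday is the 20th — 20 October 2057.
20 October 2057 is after 16 October 2057, so that is the next one.

20 October 2057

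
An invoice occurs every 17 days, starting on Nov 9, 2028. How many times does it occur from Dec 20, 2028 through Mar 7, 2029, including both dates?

Occurrences land 17·i days after Nov 9, 2028 for i = 0, 1, 2, …
Dec 20, 2028 is 41 days after the start; 41 ÷ 17 = 2 remainder 7; since the remainder is 7, round up to i = 3. First occurrence in the window: #4 on Dec 30, 2028 (3×17 = 51 days in).
Mar 7, 2029 is 118 days after the start; 118 ÷ 17 = 6 remainder 16. Last occurrence in the window: #7 on Feb 19, 2029.
Occurrences #4 through #7: 4 in total.

4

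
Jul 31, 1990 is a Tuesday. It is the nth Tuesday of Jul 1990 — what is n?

5th

Day 31 falls in week ⌈31/7⌉ of the month.
Days 1–7 hold the 1st Tuesday, 8–14 the 2nd, 15–21 the 3rd, 22–28 the 4th, 29–31 the 5th.
31 is in the range for the 5th.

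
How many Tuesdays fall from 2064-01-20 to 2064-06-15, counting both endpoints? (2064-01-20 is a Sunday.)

2064-01-20 is a Sunday; the first Tuesday on or after it is 2064-01-22 (2 days later).
From 2064-01-22 to 2064-06-15: 9 + 29 + 31 + 30 + 31 + 15 = 145 days (rest of January, February, March, April, May, June).
145 ÷ 7 = 20 full weeks with remainder 5, so 20 more Tuesdays after the first → 21.

21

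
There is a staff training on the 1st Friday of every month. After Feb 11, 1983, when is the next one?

Feb 1983 starts on a Tuesday, so its 1st Friday is Feb 4, 1983 (3 days in).
That is not after Feb 11, 1983, so look at Mar 1983.
Mar 1983 starts on a Tuesday, so its 1st Friday is Mar 4, 1983 (3 days in).

Mar 4, 1983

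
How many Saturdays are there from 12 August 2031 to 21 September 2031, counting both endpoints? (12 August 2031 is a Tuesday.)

6

12 August 2031 is a Tuesday; the first Saturday on or after it is 16 August 2031 (4 days later).
From 16 August 2031 to 21 September 2031: 15 + 21 = 36 days (rest of August, September).
36 ÷ 7 = 5 full weeks with remainder 1, so 5 more Saturdays after the first → 6.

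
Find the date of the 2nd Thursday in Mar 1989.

The first Thursday of Mar 1989 is Mar 2.
The 2nd Thursday is 1 weeks later: 2 + 7 = 9.

Mar 9, 1989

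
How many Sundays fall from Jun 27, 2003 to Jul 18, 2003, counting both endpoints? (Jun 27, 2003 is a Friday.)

Jun 27, 2003 is a Friday; the first Sunday on or after it is Jun 29, 2003 (2 days later).
From Jun 29, 2003 to Jul 18, 2003: 1 + 18 = 19 days (rest of Jun, Jul).
19 ÷ 7 = 2 full weeks with remainder 5, so 2 more Sundays after the first → 3.

3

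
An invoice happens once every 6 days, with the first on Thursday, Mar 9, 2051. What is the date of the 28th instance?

Aug 18, 2051

The 28th occurrence is 27 intervals after the first: 27 × 6 = 162 days after Mar 9, 2051.
Mar has 31 days — 22 days to the end of Mar leaves 140.
Apr has 30 days (110 left).
May has 31 days (79 left).
Jun has 30 days (49 left).
Jul has 31 days (18 left).
18 days into Aug → Aug 18, 2051.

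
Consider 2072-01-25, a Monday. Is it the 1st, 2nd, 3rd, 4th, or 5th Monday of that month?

Day 25 falls in week ⌈25/7⌉ of the month.
Days 1–7 hold the 1st Monday, 8–14 the 2nd, 15–21 the 3rd, 22–28 the 4th, 29–31 the 5th.
25 is in the range for the 4th.

4th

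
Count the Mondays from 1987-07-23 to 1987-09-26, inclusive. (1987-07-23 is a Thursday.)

1987-07-23 is a Thursday; the first Monday on or after it is 1987-07-27 (4 days later).
From 1987-07-27 to 1987-09-26: 4 + 31 + 26 = 61 days (rest of July, August, September).
61 ÷ 7 = 8 full weeks with remainder 5, so 8 more Mondays after the first → 9.

9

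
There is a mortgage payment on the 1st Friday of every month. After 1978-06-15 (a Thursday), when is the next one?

June 1978 starts on a Thursday, so its 1st Friday is 1978-06-02 (1 day in).
That is not after 1978-06-15, so look at July 1978.
July 1978 starts on a Saturday, so its 1st Friday is 1978-07-07 (6 days in).

1978-07-07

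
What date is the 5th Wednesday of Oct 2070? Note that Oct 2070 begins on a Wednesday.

Oct 29, 2070

Oct 2070 begins on a Wednesday, so the first Wednesday is Oct 1.
The 5th Wednesday is 4 weeks later: 1 + 28 = 29.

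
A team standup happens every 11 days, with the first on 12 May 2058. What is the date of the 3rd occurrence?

The 3rd occurrence is 2 intervals after the first: 2 × 11 = 22 days after 12 May 2058.
May has 31 days — 19 days to the end of May leaves 3.
3 days into June → 3 June 2058.

3 June 2058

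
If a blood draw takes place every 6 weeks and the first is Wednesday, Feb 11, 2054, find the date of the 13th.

Jun 30, 2055

The 13th occurrence is 12 intervals after the first: 12 × 42 = 504 days after Feb 11, 2054.
Feb has 28 days — 17 days to the end of Feb leaves 487.
From end of Feb to end of 2054 is 306 days (181 left).
Jan has 31 days (150 left).
Feb has 28 days (122 left).
Mar has 31 days (91 left).
Apr has 30 days (61 left).
May has 31 days (30 left).
30 days into Jun → Jun 30, 2055.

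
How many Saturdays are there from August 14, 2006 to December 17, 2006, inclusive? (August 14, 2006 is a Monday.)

18

August 14, 2006 is a Monday; the first Saturday on or after it is August 19, 2006 (5 days later).
From August 19, 2006 to December 17, 2006: 12 + 30 + 31 + 30 + 17 = 120 days (rest of August, September, October, November, December).
120 ÷ 7 = 17 full weeks with remainder 1, so 17 more Saturdays after the first → 18.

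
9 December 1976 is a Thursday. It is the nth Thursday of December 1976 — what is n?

2nd

Day 9 falls in week ⌈9/7⌉ of the month.
Days 1–7 hold the 1st Thursday, 8–14 the 2nd, 15–21 the 3rd, 22–28 the 4th, 29–31 the 5th.
9 is in the range for the 2nd.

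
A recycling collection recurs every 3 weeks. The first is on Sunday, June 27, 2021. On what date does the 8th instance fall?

The 8th occurrence is 7 intervals after the first: 7 × 21 = 147 days after June 27, 2021.
June has 30 days — 3 days to the end of June leaves 144.
July has 31 days (113 left).
August has 31 days (82 left).
September has 30 days (52 left).
October has 31 days (21 left).
21 days into November → November 21, 2021.

November 21, 2021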